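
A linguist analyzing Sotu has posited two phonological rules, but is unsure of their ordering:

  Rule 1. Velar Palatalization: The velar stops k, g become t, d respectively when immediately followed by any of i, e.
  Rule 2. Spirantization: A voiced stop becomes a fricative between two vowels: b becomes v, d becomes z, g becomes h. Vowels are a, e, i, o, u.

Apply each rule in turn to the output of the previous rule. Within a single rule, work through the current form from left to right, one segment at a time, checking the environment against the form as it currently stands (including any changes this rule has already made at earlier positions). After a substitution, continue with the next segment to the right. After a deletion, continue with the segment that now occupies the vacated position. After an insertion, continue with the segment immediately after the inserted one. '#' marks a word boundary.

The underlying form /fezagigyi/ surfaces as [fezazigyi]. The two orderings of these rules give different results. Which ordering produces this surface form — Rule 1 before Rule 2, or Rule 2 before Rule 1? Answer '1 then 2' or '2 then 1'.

Order 1 then 2:
  1 Velar Palatalization: [fezagigyi] → [fezadigyi]
  2 Spirantization: [fezadigyi] → [fezazigyi]
  result: [fezazigyi]
Order 2 then 1:
  2 Spirantization: [fezagigyi] → [fezahigyi]
  1 Velar Palatalization: no change — [fezahigyi]
  result: [fezahigyi]

1 then 2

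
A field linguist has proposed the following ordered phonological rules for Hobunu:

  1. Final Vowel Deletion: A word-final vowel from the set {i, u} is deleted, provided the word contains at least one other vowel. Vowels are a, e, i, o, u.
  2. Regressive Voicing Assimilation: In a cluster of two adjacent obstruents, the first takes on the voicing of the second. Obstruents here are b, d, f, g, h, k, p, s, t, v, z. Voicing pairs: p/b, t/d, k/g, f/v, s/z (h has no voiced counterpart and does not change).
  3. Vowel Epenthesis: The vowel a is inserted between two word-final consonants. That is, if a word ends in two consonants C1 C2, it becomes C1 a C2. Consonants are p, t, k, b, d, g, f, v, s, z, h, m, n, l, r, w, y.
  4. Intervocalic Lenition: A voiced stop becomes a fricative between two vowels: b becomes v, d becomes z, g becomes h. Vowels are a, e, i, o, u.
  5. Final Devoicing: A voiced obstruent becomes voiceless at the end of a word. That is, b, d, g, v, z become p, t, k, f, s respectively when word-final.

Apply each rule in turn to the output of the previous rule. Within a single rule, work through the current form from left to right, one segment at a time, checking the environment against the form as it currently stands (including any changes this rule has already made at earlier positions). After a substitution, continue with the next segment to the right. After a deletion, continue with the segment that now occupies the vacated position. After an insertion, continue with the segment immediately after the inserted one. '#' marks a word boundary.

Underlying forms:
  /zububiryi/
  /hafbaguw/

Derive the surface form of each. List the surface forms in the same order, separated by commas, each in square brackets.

/zububiryi/:
  1 Final Vowel Deletion: [zububiryi] → [zububiry]
  2 Regressive Voicing Assimilation: no change — [zububiry]
  3 Vowel Epenthesis: [zububiry] → [zububiray]
  4 Intervocalic Lenition: [zububiray] → [zuvuviray]
  5 Final Devoicing: no change — [zuvuviray]
/hafbaguw/:
  1 Final Vowel Deletion: no change — [hafbaguw]
  2 Regressive Voicing Assimilation: [hafbaguw] → [havbaguw]
  3 Vowel Epenthesis: no change — [havbaguw]
  4 Intervocalic Lenition: [havbaguw] → [havbahuw]
  5 Final Devoicing: no change — [havbahuw]

[zuvuviray], [havbahuw]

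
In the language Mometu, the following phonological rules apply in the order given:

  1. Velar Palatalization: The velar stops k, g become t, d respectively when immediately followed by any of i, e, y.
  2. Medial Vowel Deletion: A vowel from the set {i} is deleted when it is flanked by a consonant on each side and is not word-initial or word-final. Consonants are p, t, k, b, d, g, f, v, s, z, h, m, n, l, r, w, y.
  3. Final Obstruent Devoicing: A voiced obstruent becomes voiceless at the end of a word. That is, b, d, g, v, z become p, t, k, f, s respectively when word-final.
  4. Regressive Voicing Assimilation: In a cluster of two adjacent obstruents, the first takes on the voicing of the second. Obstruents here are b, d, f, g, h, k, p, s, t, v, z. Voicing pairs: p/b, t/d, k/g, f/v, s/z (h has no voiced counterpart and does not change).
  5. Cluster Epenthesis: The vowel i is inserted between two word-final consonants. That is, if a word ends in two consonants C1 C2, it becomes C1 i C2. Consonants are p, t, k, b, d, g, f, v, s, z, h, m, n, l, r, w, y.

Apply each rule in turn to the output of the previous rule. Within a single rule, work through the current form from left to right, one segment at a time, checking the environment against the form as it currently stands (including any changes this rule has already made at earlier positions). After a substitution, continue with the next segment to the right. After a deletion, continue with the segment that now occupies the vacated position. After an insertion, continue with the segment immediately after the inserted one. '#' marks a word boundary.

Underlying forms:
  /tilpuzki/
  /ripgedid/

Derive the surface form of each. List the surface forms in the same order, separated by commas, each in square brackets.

/tilpuzki/:
  1 Velar Palatalization: [tilpuzki] → [tilpuzti]
  2 Medial Vowel Deletion: [tilpuzti] → [tlpuzti]
  3 Final Obstruent Devoicing: no change — [tlpuzti]
  4 Regressive Voicing Assimilation: [tlpuzti] → [tlpusti]
  5 Cluster Epenthesis: no change — [tlpusti]
/ripgedid/:
  1 Velar Palatalization: [ripgedid] → [ripdedid]
  2 Medial Vowel Deletion: [ripdedid] → [rpdedd]
  3 Final Obstruent Devoicing: [rpdedd] → [rpdedt]
  4 Regressive Voicing Assimilation: [rpdedt] → [rbdett]
  5 Cluster Epenthesis: [rbdett] → [rbdetit]

[tlpusti], [rbdetit]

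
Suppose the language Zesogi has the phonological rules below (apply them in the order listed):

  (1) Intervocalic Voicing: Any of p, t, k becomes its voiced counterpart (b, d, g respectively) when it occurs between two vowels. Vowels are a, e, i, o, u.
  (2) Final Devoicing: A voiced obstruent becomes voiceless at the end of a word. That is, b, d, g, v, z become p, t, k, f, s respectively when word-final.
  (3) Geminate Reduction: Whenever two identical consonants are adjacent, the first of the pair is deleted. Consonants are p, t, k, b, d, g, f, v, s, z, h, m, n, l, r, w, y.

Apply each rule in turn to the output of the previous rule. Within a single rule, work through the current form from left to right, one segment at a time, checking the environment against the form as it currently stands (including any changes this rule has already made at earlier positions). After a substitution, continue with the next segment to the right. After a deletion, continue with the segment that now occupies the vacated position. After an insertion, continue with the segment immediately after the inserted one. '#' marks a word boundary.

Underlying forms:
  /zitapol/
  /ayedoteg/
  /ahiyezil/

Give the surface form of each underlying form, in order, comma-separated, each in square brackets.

/zitapol/:
  (1) Intervocalic Voicing: [zitapol] → [zidabol]
  (2) Final Devoicing: no change — [zidabol]
  (3) Geminate Reduction: no change — [zidabol]
/ayedoteg/:
  (1) Intervocalic Voicing: [ayedoteg] → [ayedodeg]
  (2) Final Devoicing: [ayedodeg] → [ayedodek]
  (3) Geminate Reduction: no change — [ayedodek]
/ahiyezil/:
  (1) Intervocalic Voicing: no change — [ahiyezil]
  (2) Final Devoicing: no change — [ahiyezil]
  (3) Geminate Reduction: no change — [ahiyezil]

[zidabol], [ayedodek], [ahiyezil]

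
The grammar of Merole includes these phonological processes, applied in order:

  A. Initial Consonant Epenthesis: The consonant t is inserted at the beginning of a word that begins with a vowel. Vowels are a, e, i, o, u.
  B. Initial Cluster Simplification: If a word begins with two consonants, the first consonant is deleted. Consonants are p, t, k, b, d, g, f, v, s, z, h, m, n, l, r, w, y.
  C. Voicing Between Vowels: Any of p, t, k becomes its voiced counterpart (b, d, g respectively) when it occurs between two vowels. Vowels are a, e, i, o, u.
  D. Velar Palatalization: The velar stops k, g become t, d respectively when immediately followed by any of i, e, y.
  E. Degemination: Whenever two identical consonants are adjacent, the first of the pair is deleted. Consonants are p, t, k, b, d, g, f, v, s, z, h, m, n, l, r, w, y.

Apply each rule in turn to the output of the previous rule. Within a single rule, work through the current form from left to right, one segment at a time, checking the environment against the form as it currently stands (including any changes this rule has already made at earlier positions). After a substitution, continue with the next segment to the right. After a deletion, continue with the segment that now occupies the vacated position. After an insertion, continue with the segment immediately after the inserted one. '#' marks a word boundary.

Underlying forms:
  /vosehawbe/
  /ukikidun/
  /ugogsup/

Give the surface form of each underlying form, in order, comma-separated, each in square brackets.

[vosehawbe], [tudididun], [tugogsup]

/vosehawbe/:
  A Initial Consonant Epenthesis: no change — [vosehawbe]
  B Initial Cluster Simplification: no change — [vosehawbe]
  C Voicing Between Vowels: no change — [vosehawbe]
  D Velar Palatalization: no change — [vosehawbe]
  E Degemination: no change — [vosehawbe]
/ukikidun/:
  A Initial Consonant Epenthesis: [ukikidun] → [tukikidun]
  B Initial Cluster Simplification: no change — [tukikidun]
  C Voicing Between Vowels: [tukikidun] → [tugigidun]
  D Velar Palatalization: [tugigidun] → [tudididun]
  E Degemination: no change — [tudididun]
/ugogsup/:
  A Initial Consonant Epenthesis: [ugogsup] → [tugogsup]
  B Initial Cluster Simplification: no change — [tugogsup]
  C Voicing Between Vowels: no change — [tugogsup]
  D Velar Palatalization: no change — [tugogsup]
  E Degemination: no change — [tugogsup]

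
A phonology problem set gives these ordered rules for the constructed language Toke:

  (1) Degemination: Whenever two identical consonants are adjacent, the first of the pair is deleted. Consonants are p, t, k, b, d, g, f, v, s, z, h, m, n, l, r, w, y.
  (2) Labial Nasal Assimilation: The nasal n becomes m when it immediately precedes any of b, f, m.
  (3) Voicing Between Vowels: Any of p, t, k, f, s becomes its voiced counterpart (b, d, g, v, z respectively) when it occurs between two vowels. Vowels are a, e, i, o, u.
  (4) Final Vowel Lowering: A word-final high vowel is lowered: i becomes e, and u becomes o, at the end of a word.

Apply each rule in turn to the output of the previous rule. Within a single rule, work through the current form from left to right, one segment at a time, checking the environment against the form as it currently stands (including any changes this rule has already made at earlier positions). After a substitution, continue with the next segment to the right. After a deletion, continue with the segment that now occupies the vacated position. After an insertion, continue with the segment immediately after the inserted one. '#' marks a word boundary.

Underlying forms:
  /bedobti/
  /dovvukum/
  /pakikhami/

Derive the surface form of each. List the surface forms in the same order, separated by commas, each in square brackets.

[bedobte], [dovugum], [pagikhame]

/bedobti/:
  (1) Degemination: no change — [bedobti]
  (2) Labial Nasal Assimilation: no change — [bedobti]
  (3) Voicing Between Vowels: no change — [bedobti]
  (4) Final Vowel Lowering: [bedobti] → [bedobte]
/dovvukum/:
  (1) Degemination: [dovvukum] → [dovukum]
  (2) Labial Nasal Assimilation: no change — [dovukum]
  (3) Voicing Between Vowels: [dovukum] → [dovugum]
  (4) Final Vowel Lowering: no change — [dovugum]
/pakikhami/:
  (1) Degemination: no change — [pakikhami]
  (2) Labial Nasal Assimilation: no change — [pakikhami]
  (3) Voicing Between Vowels: [pakikhami] → [pagikhami]
  (4) Final Vowel Lowering: [pagikhami] → [pagikhame]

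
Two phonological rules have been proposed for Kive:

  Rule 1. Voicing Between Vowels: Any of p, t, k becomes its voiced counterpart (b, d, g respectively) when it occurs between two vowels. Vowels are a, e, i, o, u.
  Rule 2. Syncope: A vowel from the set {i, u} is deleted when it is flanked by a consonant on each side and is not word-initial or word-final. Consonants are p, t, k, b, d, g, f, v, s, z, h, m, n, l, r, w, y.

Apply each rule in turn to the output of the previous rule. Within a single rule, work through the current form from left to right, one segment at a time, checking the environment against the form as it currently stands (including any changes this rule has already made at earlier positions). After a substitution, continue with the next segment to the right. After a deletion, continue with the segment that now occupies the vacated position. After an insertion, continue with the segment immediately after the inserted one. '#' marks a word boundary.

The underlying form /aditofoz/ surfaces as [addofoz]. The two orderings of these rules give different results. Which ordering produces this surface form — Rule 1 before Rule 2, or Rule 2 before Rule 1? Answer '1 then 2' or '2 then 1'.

Order 1 then 2:
  1 Voicing Between Vowels: [aditofoz] → [adidofoz]
  2 Syncope: [adidofoz] → [addofoz]
  result: [addofoz]
Order 2 then 1:
  2 Syncope: [aditofoz] → [adtofoz]
  1 Voicing Between Vowels: no change — [adtofoz]
  result: [adtofoz]

1 then 2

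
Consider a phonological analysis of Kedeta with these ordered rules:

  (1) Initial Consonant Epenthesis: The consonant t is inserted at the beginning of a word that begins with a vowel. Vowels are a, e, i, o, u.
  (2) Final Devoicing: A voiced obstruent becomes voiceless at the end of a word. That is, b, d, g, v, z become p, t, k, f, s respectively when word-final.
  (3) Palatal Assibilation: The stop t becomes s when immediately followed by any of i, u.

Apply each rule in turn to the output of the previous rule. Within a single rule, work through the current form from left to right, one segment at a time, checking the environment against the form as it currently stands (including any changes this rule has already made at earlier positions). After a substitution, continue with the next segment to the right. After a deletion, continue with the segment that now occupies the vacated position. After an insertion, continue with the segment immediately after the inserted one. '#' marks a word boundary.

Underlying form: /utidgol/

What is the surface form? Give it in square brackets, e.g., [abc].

[susidgol]

(1) Initial Consonant Epenthesis: [utidgol] → [tutidgol]
(2) Final Devoicing: no change — [tutidgol]
(3) Palatal Assibilation: [tutidgol] → [susidgol]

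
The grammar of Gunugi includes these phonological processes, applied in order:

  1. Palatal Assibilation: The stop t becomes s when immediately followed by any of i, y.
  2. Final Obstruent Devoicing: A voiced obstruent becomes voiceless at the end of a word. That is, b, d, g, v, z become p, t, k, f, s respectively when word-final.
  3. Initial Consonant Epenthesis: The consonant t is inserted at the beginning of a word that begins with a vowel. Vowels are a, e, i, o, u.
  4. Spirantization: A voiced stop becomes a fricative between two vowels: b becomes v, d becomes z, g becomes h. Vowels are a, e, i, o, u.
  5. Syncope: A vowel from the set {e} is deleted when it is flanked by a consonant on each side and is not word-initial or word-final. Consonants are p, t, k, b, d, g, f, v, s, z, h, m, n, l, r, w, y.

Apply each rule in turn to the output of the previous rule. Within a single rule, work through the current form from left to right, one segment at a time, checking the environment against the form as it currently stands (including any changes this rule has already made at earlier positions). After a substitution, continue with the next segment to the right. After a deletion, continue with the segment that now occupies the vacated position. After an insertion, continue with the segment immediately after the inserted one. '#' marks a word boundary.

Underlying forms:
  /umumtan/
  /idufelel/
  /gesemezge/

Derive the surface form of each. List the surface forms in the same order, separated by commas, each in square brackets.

/umumtan/:
  1 Palatal Assibilation: no change — [umumtan]
  2 Final Obstruent Devoicing: no change — [umumtan]
  3 Initial Consonant Epenthesis: [umumtan] → [tumumtan]
  4 Spirantization: no change — [tumumtan]
  5 Syncope: no change — [tumumtan]
/idufelel/:
  1 Palatal Assibilation: no change — [idufelel]
  2 Final Obstruent Devoicing: no change — [idufelel]
  3 Initial Consonant Epenthesis: [idufelel] → [tidufelel]
  4 Spirantization: [tidufelel] → [tizufelel]
  5 Syncope: [tizufelel] → [tizufll]
/gesemezge/:
  1 Palatal Assibilation: no change — [gesemezge]
  2 Final Obstruent Devoicing: no change — [gesemezge]
  3 Initial Consonant Epenthesis: no change — [gesemezge]
  4 Spirantization: no change — [gesemezge]
  5 Syncope: [gesemezge] → [gsmzge]

[tumumtan], [tizufll], [gsmzge]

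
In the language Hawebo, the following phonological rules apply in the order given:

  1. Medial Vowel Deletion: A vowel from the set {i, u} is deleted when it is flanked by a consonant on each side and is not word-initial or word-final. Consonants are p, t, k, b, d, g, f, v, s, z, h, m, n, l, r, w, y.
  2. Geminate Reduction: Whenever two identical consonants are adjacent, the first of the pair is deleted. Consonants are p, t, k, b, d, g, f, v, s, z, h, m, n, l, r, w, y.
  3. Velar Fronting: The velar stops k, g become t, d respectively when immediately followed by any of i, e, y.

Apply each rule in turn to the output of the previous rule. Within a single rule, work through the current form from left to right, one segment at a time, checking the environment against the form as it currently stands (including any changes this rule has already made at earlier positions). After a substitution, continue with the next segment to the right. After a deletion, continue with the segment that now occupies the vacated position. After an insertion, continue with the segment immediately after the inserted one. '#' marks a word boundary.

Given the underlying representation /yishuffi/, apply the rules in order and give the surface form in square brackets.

1 Medial Vowel Deletion: [yishuffi] → [yshffi]
2 Geminate Reduction: [yshffi] → [yshfi]
3 Velar Fronting: no change — [yshfi]

[yshfi]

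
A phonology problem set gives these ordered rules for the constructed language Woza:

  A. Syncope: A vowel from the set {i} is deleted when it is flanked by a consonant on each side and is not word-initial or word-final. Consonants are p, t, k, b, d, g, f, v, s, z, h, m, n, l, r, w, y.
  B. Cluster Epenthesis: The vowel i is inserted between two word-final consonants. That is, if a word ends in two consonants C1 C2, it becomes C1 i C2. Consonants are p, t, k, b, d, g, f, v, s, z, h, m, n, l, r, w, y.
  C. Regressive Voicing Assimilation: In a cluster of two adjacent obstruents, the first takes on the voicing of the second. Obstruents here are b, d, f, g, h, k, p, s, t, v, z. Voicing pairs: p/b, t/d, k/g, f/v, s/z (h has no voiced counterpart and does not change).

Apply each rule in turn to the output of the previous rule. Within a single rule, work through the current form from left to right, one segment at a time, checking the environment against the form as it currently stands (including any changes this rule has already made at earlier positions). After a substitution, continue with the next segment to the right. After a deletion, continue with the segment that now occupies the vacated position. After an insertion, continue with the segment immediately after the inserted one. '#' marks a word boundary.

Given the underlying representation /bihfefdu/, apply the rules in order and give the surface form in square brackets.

A Syncope: [bihfefdu] → [bhfefdu]
B Cluster Epenthesis: no change — [bhfefdu]
C Regressive Voicing Assimilation: [bhfefdu] → [phfevdu]

[phfevdu]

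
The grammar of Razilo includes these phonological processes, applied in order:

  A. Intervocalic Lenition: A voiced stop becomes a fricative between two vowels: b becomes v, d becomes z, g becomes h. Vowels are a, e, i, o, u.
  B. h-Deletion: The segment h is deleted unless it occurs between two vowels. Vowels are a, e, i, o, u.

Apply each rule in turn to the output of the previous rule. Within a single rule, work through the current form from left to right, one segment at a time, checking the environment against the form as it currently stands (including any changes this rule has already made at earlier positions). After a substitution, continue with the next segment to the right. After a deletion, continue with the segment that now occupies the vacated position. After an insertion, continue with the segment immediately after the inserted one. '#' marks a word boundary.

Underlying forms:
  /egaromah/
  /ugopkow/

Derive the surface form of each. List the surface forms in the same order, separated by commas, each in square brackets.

/egaromah/:
  A Intervocalic Lenition: [egaromah] → [eharomah]
  B h-Deletion: [eharomah] → [eharoma]
/ugopkow/:
  A Intervocalic Lenition: [ugopkow] → [uhopkow]
  B h-Deletion: no change — [uhopkow]

[eharoma], [uhopkow]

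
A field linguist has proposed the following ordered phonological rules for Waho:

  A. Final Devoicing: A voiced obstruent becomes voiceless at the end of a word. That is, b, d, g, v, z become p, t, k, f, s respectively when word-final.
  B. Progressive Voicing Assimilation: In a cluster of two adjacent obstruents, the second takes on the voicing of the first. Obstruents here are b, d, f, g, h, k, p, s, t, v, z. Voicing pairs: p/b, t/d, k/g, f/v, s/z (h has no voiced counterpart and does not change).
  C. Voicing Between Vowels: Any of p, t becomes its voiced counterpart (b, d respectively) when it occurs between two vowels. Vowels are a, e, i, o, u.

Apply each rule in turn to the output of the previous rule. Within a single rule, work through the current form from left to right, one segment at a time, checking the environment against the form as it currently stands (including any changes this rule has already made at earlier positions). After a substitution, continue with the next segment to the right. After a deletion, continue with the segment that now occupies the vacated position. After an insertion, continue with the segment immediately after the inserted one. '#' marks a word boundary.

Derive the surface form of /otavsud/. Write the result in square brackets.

[odavzut]

A Final Devoicing: [otavsud] → [otavsut]
B Progressive Voicing Assimilation: [otavsut] → [otavzut]
C Voicing Between Vowels: [otavzut] → [odavzut]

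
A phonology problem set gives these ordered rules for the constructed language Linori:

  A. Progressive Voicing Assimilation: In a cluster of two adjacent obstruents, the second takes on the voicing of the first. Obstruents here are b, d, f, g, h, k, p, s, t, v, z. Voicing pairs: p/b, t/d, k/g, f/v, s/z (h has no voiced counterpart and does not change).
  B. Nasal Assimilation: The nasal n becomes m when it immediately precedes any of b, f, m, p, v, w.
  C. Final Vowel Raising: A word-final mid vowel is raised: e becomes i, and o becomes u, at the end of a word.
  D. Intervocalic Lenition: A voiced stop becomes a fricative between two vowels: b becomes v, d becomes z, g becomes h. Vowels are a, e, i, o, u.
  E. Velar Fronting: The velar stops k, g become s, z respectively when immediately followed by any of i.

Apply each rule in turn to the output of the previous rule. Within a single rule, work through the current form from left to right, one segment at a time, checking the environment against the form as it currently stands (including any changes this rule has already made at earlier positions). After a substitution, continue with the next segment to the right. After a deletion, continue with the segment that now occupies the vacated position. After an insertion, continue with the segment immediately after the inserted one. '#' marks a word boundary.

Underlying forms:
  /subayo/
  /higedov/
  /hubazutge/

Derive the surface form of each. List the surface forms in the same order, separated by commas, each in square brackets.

[suvayu], [hihezov], [huvazutsi]

/subayo/:
  A Progressive Voicing Assimilation: no change — [subayo]
  B Nasal Assimilation: no change — [subayo]
  C Final Vowel Raising: [subayo] → [subayu]
  D Intervocalic Lenition: [subayu] → [suvayu]
  E Velar Fronting: no change — [suvayu]
/higedov/:
  A Progressive Voicing Assimilation: no change — [higedov]
  B Nasal Assimilation: no change — [higedov]
  C Final Vowel Raising: no change — [higedov]
  D Intervocalic Lenition: [higedov] → [hihezov]
  E Velar Fronting: no change — [hihezov]
/hubazutge/:
  A Progressive Voicing Assimilation: [hubazutge] → [hubazutke]
  B Nasal Assimilation: no change — [hubazutke]
  C Final Vowel Raising: [hubazutke] → [hubazutki]
  D Intervocalic Lenition: [hubazutki] → [huvazutki]
  E Velar Fronting: [huvazutki] → [huvazutsi]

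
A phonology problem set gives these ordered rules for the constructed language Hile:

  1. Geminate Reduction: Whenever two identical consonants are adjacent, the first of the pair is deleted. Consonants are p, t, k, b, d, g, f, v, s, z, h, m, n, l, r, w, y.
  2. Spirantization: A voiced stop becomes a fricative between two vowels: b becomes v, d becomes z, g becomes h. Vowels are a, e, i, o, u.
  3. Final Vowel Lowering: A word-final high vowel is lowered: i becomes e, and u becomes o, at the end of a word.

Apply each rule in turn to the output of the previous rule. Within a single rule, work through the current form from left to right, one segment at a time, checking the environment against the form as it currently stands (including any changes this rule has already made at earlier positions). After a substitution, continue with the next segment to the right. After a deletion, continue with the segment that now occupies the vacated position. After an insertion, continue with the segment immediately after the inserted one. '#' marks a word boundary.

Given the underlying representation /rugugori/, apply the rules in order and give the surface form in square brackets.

[ruhuhore]

1 Geminate Reduction: no change — [rugugori]
2 Spirantization: [rugugori] → [ruhuhori]
3 Final Vowel Lowering: [ruhuhori] → [ruhuhore]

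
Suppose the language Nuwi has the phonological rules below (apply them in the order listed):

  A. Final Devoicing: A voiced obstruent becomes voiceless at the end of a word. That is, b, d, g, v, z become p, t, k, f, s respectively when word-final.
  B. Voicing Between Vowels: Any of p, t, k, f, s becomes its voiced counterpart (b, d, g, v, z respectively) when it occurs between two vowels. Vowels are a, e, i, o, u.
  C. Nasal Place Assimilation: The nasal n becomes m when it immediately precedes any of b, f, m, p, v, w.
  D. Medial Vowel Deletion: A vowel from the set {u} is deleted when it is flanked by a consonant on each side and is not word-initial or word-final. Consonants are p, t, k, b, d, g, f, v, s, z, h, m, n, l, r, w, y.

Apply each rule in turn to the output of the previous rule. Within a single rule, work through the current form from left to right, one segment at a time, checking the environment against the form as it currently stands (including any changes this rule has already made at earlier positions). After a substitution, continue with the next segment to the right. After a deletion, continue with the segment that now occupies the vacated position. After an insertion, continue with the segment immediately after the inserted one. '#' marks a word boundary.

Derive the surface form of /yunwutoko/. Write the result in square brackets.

[ymwdogo]

A Final Devoicing: no change — [yunwutoko]
B Voicing Between Vowels: [yunwutoko] → [yunwudogo]
C Nasal Place Assimilation: [yunwudogo] → [yumwudogo]
D Medial Vowel Deletion: [yumwudogo] → [ymwdogo]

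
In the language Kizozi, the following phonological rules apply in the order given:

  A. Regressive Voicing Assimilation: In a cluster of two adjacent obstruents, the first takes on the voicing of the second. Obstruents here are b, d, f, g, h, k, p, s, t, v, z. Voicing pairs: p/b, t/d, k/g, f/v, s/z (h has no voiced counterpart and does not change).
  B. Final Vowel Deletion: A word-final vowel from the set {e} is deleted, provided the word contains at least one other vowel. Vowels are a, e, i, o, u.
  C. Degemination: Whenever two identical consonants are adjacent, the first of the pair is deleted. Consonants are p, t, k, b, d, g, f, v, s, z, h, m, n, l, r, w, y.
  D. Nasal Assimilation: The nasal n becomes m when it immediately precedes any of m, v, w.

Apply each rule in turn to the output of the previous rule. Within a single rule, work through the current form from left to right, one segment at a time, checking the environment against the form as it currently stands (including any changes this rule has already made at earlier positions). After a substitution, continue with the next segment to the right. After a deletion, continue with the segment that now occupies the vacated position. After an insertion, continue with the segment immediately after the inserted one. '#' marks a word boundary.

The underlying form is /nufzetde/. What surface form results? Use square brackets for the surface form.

A Regressive Voicing Assimilation: [nufzetde] → [nuvzedde]
B Final Vowel Deletion: [nuvzedde] → [nuvzedd]
C Degemination: [nuvzedd] → [nuvzed]
D Nasal Assimilation: no change — [nuvzed]

[nuvzed]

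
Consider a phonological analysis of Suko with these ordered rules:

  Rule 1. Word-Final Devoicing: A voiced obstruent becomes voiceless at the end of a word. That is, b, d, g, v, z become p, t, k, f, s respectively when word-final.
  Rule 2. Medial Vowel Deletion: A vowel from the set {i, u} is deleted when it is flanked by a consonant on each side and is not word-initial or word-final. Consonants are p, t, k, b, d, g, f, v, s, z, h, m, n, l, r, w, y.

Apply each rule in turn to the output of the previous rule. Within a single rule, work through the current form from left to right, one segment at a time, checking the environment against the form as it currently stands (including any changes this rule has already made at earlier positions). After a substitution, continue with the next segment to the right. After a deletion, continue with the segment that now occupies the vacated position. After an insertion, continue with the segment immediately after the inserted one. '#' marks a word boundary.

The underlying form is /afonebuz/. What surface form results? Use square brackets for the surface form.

Rule 1 Word-Final Devoicing: [afonebuz] → [afonebus]
Rule 2 Medial Vowel Deletion: [afonebus] → [afonebs]

[afonebs]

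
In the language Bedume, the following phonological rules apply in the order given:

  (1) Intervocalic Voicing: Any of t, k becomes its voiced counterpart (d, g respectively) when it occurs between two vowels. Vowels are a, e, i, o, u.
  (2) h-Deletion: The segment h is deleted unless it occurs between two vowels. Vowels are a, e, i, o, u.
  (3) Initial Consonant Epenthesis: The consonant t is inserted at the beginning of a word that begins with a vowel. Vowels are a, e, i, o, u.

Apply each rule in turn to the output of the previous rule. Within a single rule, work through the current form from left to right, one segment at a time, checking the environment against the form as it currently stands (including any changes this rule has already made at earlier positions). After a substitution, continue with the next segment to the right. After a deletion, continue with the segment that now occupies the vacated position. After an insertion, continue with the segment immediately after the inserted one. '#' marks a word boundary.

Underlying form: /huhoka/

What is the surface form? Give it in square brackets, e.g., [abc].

[tuhoga]

(1) Intervocalic Voicing: [huhoka] → [huhoga]
(2) h-Deletion: [huhoga] → [uhoga]
(3) Initial Consonant Epenthesis: [uhoga] → [tuhoga]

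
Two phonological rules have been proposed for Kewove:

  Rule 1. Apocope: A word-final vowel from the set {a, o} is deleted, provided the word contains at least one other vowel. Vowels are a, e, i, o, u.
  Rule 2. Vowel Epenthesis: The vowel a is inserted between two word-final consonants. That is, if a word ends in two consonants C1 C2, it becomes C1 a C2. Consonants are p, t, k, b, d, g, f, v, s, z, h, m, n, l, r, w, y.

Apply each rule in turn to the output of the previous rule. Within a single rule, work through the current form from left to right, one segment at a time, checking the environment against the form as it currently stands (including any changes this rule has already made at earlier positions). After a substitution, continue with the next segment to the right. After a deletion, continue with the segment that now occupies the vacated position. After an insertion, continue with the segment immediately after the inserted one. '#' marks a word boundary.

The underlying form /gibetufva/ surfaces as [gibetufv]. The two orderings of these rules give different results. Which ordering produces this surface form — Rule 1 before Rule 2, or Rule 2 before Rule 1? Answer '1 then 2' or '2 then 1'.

2 then 1

Order 1 then 2:
  1 Apocope: [gibetufva] → [gibetufv]
  2 Vowel Epenthesis: [gibetufv] → [gibetufav]
  result: [gibetufav]
Order 2 then 1:
  2 Vowel Epenthesis: no change — [gibetufva]
  1 Apocope: [gibetufva] → [gibetufv]
  result: [gibetufv]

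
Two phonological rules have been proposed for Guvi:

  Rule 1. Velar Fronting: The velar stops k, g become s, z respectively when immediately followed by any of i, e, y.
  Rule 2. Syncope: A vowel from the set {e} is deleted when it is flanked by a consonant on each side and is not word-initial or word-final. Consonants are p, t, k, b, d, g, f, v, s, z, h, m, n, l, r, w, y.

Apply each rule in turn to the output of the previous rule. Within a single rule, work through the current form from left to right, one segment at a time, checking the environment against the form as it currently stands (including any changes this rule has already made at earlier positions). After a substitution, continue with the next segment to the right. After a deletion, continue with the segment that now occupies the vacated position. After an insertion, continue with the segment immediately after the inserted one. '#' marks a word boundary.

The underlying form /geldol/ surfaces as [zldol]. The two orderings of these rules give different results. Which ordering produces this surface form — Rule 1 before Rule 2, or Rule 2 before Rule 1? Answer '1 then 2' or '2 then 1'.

1 then 2

Order 1 then 2:
  1 Velar Fronting: [geldol] → [zeldol]
  2 Syncope: [zeldol] → [zldol]
  result: [zldol]
Order 2 then 1:
  2 Syncope: [geldol] → [gldol]
  1 Velar Fronting: no change — [gldol]
  result: [gldol]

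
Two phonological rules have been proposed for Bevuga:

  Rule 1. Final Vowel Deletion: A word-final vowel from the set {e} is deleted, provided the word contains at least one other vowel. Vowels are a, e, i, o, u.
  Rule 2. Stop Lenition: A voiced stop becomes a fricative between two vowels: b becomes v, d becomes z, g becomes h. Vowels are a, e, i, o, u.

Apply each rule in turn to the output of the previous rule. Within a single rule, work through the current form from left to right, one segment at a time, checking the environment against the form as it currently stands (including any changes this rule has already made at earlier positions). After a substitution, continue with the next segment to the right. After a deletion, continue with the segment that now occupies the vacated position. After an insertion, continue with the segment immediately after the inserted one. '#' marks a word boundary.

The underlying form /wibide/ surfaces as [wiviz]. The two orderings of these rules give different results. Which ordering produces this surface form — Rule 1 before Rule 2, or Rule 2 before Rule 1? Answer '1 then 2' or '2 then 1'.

Order 1 then 2:
  1 Final Vowel Deletion: [wibide] → [wibid]
  2 Stop Lenition: [wibid] → [wivid]
  result: [wivid]
Order 2 then 1:
  2 Stop Lenition: [wibide] → [wivize]
  1 Final Vowel Deletion: [wivize] → [wiviz]
  result: [wiviz]

2 then 1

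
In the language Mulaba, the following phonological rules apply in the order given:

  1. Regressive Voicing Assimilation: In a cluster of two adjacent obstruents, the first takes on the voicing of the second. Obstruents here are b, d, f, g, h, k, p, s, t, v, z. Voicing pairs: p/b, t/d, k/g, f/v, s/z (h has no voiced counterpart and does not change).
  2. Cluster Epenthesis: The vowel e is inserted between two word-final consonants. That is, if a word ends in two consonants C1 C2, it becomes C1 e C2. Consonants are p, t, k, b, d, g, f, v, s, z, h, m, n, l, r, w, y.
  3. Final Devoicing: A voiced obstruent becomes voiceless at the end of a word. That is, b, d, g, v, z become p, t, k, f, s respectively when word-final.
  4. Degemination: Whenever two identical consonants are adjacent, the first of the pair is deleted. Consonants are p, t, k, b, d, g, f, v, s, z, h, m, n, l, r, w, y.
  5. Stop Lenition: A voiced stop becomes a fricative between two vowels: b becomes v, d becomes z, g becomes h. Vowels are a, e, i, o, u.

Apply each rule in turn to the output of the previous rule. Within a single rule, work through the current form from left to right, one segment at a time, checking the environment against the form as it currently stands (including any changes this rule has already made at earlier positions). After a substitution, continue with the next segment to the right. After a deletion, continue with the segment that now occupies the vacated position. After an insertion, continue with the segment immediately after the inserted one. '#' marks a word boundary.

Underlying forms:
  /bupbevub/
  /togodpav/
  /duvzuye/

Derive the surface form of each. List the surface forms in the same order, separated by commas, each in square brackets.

[buvevup], [tohotpaf], [duvzuye]

/bupbevub/:
  1 Regressive Voicing Assimilation: [bupbevub] → [bubbevub]
  2 Cluster Epenthesis: no change — [bubbevub]
  3 Final Devoicing: [bubbevub] → [bubbevup]
  4 Degemination: [bubbevup] → [bubevup]
  5 Stop Lenition: [bubevup] → [buvevup]
/togodpav/:
  1 Regressive Voicing Assimilation: [togodpav] → [togotpav]
  2 Cluster Epenthesis: no change — [togotpav]
  3 Final Devoicing: [togotpav] → [togotpaf]
  4 Degemination: no change — [togotpaf]
  5 Stop Lenition: [togotpaf] → [tohotpaf]
/duvzuye/:
  1 Regressive Voicing Assimilation: no change — [duvzuye]
  2 Cluster Epenthesis: no change — [duvzuye]
  3 Final Devoicing: no change — [duvzuye]
  4 Degemination: no change — [duvzuye]
  5 Stop Lenition: no change — [duvzuye]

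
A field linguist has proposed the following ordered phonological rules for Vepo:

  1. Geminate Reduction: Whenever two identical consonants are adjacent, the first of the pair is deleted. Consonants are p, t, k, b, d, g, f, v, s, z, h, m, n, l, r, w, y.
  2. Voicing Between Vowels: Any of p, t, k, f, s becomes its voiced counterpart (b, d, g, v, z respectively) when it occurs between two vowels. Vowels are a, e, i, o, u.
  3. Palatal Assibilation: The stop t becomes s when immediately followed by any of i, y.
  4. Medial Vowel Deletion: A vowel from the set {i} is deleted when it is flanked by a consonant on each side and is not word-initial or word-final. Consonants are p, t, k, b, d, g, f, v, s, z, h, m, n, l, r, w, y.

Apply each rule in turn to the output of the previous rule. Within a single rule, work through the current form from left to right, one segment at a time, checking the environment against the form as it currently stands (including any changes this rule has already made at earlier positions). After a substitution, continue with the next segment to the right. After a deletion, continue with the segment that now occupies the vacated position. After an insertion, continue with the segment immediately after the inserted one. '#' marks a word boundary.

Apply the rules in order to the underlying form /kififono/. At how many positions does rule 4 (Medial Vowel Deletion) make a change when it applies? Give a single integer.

1 Geminate Reduction: no change — [kififono]
2 Voicing Between Vowels: [kififono] → [kivivono]
3 Palatal Assibilation: no change — [kivivono]
4 Medial Vowel Deletion: [kivivono] → [kvvono]
Rule 4 changed 2 position(s).

2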